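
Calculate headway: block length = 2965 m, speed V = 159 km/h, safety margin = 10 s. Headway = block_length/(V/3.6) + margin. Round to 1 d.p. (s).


V = 159 / 3.6 = 44.1667 m/s
Block traversal time = 2965 / 44.1667 = 67.1321 s
Headway = 67.1321 + 10
Headway = 77.1 s

77.1


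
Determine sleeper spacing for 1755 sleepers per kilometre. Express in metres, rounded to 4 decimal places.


Spacing = 1000 m / number of sleepers
Spacing = 1000 / 1755
Spacing = 0.5698 m

0.5698


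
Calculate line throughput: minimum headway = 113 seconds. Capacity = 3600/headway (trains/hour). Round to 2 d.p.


Capacity = 3600 / headway
Capacity = 3600 / 113
Capacity = 31.86 trains/hour

31.86


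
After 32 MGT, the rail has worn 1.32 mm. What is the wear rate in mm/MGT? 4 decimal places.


Wear rate = total wear / cumulative tonnage
Rate = 1.32 / 32
Rate = 0.0413 mm/MGT

0.0413


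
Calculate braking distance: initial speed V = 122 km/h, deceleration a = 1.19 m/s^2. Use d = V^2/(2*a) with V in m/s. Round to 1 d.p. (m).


Convert speed: V = 122 / 3.6 = 33.8889 m/s
V^2 = 1148.4568
d = 1148.4568 / (2 * 1.19)
d = 1148.4568 / 2.38
d = 482.5 m

482.5


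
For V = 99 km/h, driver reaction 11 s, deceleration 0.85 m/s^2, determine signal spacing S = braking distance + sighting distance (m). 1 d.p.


V = 99 / 3.6 = 27.5 m/s
Braking distance = 27.5^2 / (2*0.85) = 444.8529 m
Sighting distance = 27.5 * 11 = 302.5 m
S = 444.8529 + 302.5 = 747.4 m

747.4


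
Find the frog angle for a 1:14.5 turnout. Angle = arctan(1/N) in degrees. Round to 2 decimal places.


1/N = 1/14.5 = 0.068966
angle = arctan(0.068966) = 0.068856 rad
angle = 0.068856 * 180/pi = 3.95 degrees

3.95


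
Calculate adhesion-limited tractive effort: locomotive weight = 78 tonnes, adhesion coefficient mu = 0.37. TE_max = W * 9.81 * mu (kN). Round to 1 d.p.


TE_max = W * g * mu
TE_max = 78 * 9.81 * 0.37
TE_max = 765.18 * 0.37
TE_max = 283.1 kN

283.1


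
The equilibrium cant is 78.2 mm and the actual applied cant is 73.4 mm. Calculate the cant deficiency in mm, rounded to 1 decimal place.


Cant deficiency = equilibrium cant - actual cant
CD = 78.2 - 73.4
CD = 4.8 mm

4.8


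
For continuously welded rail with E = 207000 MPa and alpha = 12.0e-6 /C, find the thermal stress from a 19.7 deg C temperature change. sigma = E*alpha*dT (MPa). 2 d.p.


sigma = E * alpha * dT
sigma = 207000 * 12.0e-6 * 19.7
sigma = 2.484 * 19.7
sigma = 48.93 MPa

48.93


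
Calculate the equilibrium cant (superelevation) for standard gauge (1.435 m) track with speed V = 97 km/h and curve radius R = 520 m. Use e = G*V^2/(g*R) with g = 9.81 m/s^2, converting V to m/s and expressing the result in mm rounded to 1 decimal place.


Convert speed: V = 97 / 3.6 = 26.9444 m/s
Apply formula: e = 1.435 * 26.9444^2 / (9.81 * 520)
e = 1.435 * 726.0031 / 5101.2
e = 0.204229 m = 204.2 mm

204.2


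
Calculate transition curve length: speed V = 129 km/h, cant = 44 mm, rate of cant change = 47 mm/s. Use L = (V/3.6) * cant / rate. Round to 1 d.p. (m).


Convert speed: V = 129 / 3.6 = 35.8333 m/s
L = 35.8333 * 44 / 47
L = 1576.6667 / 47
L = 33.5 m

33.5


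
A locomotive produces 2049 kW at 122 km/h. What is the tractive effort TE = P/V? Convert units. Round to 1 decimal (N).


Convert: P = 2049 kW = 2049000 W
V = 122 / 3.6 = 33.8889 m/s
TE = 2049000 / 33.8889
TE = 60462.3 N

60462.3


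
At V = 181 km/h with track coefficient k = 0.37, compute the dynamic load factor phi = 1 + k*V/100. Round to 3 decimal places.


phi = 1 + k * V / 100
phi = 1 + 0.37 * 181 / 100
phi = 1 + 0.6697
phi = 1.670

1.670


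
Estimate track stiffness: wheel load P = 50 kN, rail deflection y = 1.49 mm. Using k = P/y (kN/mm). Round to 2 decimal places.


Track stiffness k = P / y
k = 50 / 1.49
k = 33.56 kN/mm

33.56


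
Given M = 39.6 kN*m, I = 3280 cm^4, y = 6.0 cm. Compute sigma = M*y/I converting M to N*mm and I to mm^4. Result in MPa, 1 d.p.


Convert units:
M = 39.6 kN*m = 39600000 N*mm
y = 6.0 cm = 60 mm
I = 3280 cm^4 = 32800000 mm^4
sigma = 39600000 * 60 / 32800000
sigma = 72.4 MPa

72.4


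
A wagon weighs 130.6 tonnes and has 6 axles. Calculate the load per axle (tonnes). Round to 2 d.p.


Load per axle = total weight / number of axles
Load = 130.6 / 6
Load = 21.77 tonnes

21.77


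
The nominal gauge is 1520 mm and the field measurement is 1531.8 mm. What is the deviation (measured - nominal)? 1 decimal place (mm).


Deviation = measured - nominal
Deviation = 1531.8 - 1520
Deviation = 11.8 mm

11.8


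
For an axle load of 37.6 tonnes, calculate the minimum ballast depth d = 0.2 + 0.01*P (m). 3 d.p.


d = 0.2 + 0.01 * 37.6
d = 0.2 + 0.376
d = 0.576 m

0.576


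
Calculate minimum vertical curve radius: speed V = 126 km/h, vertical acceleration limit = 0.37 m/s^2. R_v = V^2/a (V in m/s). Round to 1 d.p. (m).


Convert speed: V = 126 / 3.6 = 35.0 m/s
V^2 = 1225.0 m^2/s^2
R_v = 1225.0 / 0.37
R_v = 3310.8 m

3310.8


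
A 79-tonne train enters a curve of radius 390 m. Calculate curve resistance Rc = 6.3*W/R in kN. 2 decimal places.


Rc = 6.3 * W / R
Rc = 6.3 * 79 / 390
Rc = 497.7 / 390
Rc = 1.28 kN

1.28


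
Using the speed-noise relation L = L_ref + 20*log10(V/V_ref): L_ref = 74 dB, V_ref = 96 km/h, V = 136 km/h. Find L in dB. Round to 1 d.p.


V/V_ref = 136 / 96 = 1.416667
log10(1.416667) = 0.151268
20 * 0.151268 = 3.0254
L = 74 + 3.0254 = 77.0 dB

77.0


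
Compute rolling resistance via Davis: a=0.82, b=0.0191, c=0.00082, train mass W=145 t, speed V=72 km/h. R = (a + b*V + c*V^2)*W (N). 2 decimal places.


b*V = 0.0191 * 72 = 1.3752
c*V^2 = 0.00082 * 5184 = 4.25088
R_per_t = 0.82 + 1.3752 + 4.25088 = 6.44608 N/t
R_total = 6.44608 * 145 = 934.68 N

934.68


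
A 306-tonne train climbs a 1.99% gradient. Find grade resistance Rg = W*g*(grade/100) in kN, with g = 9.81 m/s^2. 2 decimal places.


Rg = W * 9.81 * grade / 100
Rg = 306 * 9.81 * 1.99 / 100
Rg = 3001.86 * 0.0199
Rg = 59.74 kN

59.74


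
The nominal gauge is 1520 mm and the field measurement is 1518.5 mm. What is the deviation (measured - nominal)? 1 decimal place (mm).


Deviation = measured - nominal
Deviation = 1518.5 - 1520
Deviation = -1.5 mm

-1.5


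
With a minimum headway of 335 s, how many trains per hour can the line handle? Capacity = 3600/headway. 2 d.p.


Capacity = 3600 / headway
Capacity = 3600 / 335
Capacity = 10.75 trains/hour

10.75


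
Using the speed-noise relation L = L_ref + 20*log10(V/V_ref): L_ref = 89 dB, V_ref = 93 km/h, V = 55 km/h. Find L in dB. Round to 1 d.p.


V/V_ref = 55 / 93 = 0.591398
log10(0.591398) = -0.22812
20 * -0.22812 = -4.5624
L = 89 + -4.5624 = 84.4 dB

84.4


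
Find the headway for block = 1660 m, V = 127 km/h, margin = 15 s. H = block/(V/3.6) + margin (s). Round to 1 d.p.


V = 127 / 3.6 = 35.2778 m/s
Block traversal time = 1660 / 35.2778 = 47.0551 s
Headway = 47.0551 + 15
Headway = 62.1 s

62.1


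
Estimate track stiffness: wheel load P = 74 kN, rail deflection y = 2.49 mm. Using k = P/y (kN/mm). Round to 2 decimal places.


Track stiffness k = P / y
k = 74 / 2.49
k = 29.72 kN/mm

29.72


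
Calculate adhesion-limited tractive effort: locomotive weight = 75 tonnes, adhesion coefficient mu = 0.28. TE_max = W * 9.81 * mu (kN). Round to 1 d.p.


TE_max = W * g * mu
TE_max = 75 * 9.81 * 0.28
TE_max = 735.75 * 0.28
TE_max = 206.0 kN

206.0


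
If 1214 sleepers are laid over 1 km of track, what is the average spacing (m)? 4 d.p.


Spacing = 1000 m / number of sleepers
Spacing = 1000 / 1214
Spacing = 0.8237 m

0.8237


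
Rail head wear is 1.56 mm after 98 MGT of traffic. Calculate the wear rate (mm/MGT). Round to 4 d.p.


Wear rate = total wear / cumulative tonnage
Rate = 1.56 / 98
Rate = 0.0159 mm/MGT

0.0159


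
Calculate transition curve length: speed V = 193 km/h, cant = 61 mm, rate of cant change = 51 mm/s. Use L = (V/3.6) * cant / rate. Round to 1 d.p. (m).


Convert speed: V = 193 / 3.6 = 53.6111 m/s
L = 53.6111 * 61 / 51
L = 3270.2778 / 51
L = 64.1 m

64.1


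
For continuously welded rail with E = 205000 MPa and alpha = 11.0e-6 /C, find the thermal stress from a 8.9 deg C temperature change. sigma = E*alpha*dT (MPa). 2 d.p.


sigma = E * alpha * dT
sigma = 205000 * 11.0e-6 * 8.9
sigma = 2.255 * 8.9
sigma = 20.07 MPa

20.07


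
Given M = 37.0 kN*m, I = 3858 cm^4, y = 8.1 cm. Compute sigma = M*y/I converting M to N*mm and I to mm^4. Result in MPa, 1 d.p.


Convert units:
M = 37.0 kN*m = 37000000 N*mm
y = 8.1 cm = 81 mm
I = 3858 cm^4 = 38580000 mm^4
sigma = 37000000 * 81 / 38580000
sigma = 77.7 MPa

77.7


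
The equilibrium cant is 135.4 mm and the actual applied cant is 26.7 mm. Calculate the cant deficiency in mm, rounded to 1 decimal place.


Cant deficiency = equilibrium cant - actual cant
CD = 135.4 - 26.7
CD = 108.7 mm

108.7


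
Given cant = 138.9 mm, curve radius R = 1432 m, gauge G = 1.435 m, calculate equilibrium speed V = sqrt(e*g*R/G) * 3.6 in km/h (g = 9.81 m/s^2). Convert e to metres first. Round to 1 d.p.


Convert cant: e = 138.9 mm = 0.1389 m
V_ms = sqrt(0.1389 * 9.81 * 1432 / 1.435)
V_ms = sqrt(1359.76034) = 36.8749 m/s
V = 36.8749 * 3.6 = 132.7 km/h

132.7


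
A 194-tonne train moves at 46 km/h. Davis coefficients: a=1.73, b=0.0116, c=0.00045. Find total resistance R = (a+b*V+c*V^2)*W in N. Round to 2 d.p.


b*V = 0.0116 * 46 = 0.5336
c*V^2 = 0.00045 * 2116 = 0.9522
R_per_t = 1.73 + 0.5336 + 0.9522 = 3.2158 N/t
R_total = 3.2158 * 194 = 623.87 N

623.87


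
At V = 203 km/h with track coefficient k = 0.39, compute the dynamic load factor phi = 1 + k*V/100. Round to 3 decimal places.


phi = 1 + k * V / 100
phi = 1 + 0.39 * 203 / 100
phi = 1 + 0.7917
phi = 1.792

1.792


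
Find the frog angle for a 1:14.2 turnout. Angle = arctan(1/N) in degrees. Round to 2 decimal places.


1/N = 1/14.2 = 0.070423
angle = arctan(0.070423) = 0.070306 rad
angle = 0.070306 * 180/pi = 4.03 degrees

4.03


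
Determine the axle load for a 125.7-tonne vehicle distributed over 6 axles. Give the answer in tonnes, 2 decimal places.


Load per axle = total weight / number of axles
Load = 125.7 / 6
Load = 20.95 tonnes

20.95


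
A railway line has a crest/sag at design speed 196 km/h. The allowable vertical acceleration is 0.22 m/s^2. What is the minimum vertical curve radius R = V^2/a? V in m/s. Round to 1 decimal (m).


Convert speed: V = 196 / 3.6 = 54.4444 m/s
V^2 = 2964.1975 m^2/s^2
R_v = 2964.1975 / 0.22
R_v = 13473.6 m

13473.6


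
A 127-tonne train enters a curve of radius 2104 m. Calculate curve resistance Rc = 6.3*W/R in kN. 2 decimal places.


Rc = 6.3 * W / R
Rc = 6.3 * 127 / 2104
Rc = 800.1 / 2104
Rc = 0.38 kN

0.38


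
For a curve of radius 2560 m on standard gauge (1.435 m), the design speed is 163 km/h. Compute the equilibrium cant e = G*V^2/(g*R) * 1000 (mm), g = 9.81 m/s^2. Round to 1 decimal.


Convert speed: V = 163 / 3.6 = 45.2778 m/s
Apply formula: e = 1.435 * 45.2778^2 / (9.81 * 2560)
e = 1.435 * 2050.0772 / 25113.6
e = 0.117142 m = 117.1 mm

117.1


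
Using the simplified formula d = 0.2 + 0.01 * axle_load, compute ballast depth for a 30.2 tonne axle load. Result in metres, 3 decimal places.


d = 0.2 + 0.01 * 30.2
d = 0.2 + 0.302
d = 0.502 m

0.502


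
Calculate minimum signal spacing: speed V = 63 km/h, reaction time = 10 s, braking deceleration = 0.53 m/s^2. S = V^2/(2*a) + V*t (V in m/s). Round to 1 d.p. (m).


V = 63 / 3.6 = 17.5 m/s
Braking distance = 17.5^2 / (2*0.53) = 288.9151 m
Sighting distance = 17.5 * 10 = 175.0 m
S = 288.9151 + 175.0 = 463.9 m

463.9


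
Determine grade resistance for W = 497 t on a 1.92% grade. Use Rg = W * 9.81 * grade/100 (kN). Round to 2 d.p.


Rg = W * 9.81 * grade / 100
Rg = 497 * 9.81 * 1.92 / 100
Rg = 4875.57 * 0.0192
Rg = 93.61 kN

93.61


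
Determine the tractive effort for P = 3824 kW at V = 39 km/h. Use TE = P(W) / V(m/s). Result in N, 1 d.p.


Convert: P = 3824 kW = 3824000 W
V = 39 / 3.6 = 10.8333 m/s
TE = 3824000 / 10.8333
TE = 352984.6 N

352984.6


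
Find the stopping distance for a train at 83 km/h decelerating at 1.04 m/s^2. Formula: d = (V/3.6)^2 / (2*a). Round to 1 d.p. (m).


Convert speed: V = 83 / 3.6 = 23.0556 m/s
V^2 = 531.5586
d = 531.5586 / (2 * 1.04)
d = 531.5586 / 2.08
d = 255.6 m

255.6


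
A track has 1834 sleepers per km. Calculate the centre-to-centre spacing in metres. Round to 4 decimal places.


Spacing = 1000 m / number of sleepers
Spacing = 1000 / 1834
Spacing = 0.5453 m

0.5453


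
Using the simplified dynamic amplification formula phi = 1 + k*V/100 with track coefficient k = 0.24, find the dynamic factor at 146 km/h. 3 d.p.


phi = 1 + k * V / 100
phi = 1 + 0.24 * 146 / 100
phi = 1 + 0.3504
phi = 1.350

1.350


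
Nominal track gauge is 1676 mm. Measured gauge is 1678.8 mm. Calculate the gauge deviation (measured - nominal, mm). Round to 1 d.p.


Deviation = measured - nominal
Deviation = 1678.8 - 1676
Deviation = 2.8 mm

2.8


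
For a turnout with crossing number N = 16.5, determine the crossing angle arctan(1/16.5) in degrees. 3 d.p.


1/N = 1/16.5 = 0.060606
angle = arctan(0.060606) = 0.060532 rad
angle = 0.060532 * 180/pi = 3.468 degrees

3.468


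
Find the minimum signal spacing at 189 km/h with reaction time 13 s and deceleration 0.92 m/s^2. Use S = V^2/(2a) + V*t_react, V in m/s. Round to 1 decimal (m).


V = 189 / 3.6 = 52.5 m/s
Braking distance = 52.5^2 / (2*0.92) = 1497.962 m
Sighting distance = 52.5 * 13 = 682.5 m
S = 1497.962 + 682.5 = 2180.5 m

2180.5


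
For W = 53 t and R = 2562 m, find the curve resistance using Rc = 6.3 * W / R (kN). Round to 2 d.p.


Rc = 6.3 * W / R
Rc = 6.3 * 53 / 2562
Rc = 333.9 / 2562
Rc = 0.13 kN

0.13


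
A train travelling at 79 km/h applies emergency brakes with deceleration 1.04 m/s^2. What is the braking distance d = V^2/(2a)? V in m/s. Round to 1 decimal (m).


Convert speed: V = 79 / 3.6 = 21.9444 m/s
V^2 = 481.5586
d = 481.5586 / (2 * 1.04)
d = 481.5586 / 2.08
d = 231.5 m

231.5


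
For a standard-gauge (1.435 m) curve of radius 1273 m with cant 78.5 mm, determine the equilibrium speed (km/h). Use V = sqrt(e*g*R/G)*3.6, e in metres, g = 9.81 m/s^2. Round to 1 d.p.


Convert cant: e = 78.5 mm = 0.0785 m
V_ms = sqrt(0.0785 * 9.81 * 1273 / 1.435)
V_ms = sqrt(683.148575) = 26.1371 m/s
V = 26.1371 * 3.6 = 94.1 km/h

94.1


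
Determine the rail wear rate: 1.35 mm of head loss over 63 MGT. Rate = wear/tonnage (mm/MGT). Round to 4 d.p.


Wear rate = total wear / cumulative tonnage
Rate = 1.35 / 63
Rate = 0.0214 mm/MGT

0.0214


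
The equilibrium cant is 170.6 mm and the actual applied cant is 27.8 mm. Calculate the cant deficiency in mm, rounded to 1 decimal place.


Cant deficiency = equilibrium cant - actual cant
CD = 170.6 - 27.8
CD = 142.8 mm

142.8


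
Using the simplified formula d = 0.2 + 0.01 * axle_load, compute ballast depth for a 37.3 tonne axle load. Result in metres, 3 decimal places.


d = 0.2 + 0.01 * 37.3
d = 0.2 + 0.373
d = 0.573 m

0.573


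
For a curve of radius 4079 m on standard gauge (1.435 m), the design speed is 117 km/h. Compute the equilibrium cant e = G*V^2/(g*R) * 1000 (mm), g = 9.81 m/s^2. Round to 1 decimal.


Convert speed: V = 117 / 3.6 = 32.5 m/s
Apply formula: e = 1.435 * 32.5^2 / (9.81 * 4079)
e = 1.435 * 1056.25 / 40014.99
e = 0.037879 m = 37.9 mm

37.9


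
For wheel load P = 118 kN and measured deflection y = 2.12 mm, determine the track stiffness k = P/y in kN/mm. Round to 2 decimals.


Track stiffness k = P / y
k = 118 / 2.12
k = 55.66 kN/mm

55.66


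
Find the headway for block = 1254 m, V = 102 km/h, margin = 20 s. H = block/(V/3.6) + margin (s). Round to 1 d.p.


V = 102 / 3.6 = 28.3333 m/s
Block traversal time = 1254 / 28.3333 = 44.2588 s
Headway = 44.2588 + 20
Headway = 64.3 s

64.3


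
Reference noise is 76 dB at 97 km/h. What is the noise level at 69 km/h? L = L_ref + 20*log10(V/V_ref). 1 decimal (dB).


V/V_ref = 69 / 97 = 0.71134
log10(0.71134) = -0.147923
20 * -0.147923 = -2.9585
L = 76 + -2.9585 = 73.0 dB

73.0


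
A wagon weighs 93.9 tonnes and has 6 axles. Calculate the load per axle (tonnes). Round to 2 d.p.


Load per axle = total weight / number of axles
Load = 93.9 / 6
Load = 15.65 tonnes

15.65


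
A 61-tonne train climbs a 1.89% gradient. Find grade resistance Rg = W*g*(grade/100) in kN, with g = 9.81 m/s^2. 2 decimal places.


Rg = W * 9.81 * grade / 100
Rg = 61 * 9.81 * 1.89 / 100
Rg = 598.41 * 0.0189
Rg = 11.31 kN

11.31


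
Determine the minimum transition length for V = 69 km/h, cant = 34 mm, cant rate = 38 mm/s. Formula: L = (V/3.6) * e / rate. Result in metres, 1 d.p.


Convert speed: V = 69 / 3.6 = 19.1667 m/s
L = 19.1667 * 34 / 38
L = 651.6667 / 38
L = 17.1 m

17.1


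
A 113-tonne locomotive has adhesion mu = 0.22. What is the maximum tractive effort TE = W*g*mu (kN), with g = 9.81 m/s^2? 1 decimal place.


TE_max = W * g * mu
TE_max = 113 * 9.81 * 0.22
TE_max = 1108.53 * 0.22
TE_max = 243.9 kN

243.9


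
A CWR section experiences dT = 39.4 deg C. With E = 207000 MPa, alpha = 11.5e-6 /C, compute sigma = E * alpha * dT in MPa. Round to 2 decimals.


sigma = E * alpha * dT
sigma = 207000 * 11.5e-6 * 39.4
sigma = 2.3805 * 39.4
sigma = 93.79 MPa

93.79


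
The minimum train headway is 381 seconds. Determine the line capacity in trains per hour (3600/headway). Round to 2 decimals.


Capacity = 3600 / headway
Capacity = 3600 / 381
Capacity = 9.45 trains/hour

9.45


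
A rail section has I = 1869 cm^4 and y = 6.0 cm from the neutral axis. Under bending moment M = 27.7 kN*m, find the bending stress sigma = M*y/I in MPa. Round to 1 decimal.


Convert units:
M = 27.7 kN*m = 27700000 N*mm
y = 6.0 cm = 60 mm
I = 1869 cm^4 = 18690000 mm^4
sigma = 27700000 * 60 / 18690000
sigma = 88.9 MPa

88.9


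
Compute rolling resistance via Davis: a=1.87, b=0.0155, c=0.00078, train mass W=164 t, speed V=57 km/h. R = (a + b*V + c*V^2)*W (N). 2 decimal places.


b*V = 0.0155 * 57 = 0.8835
c*V^2 = 0.00078 * 3249 = 2.53422
R_per_t = 1.87 + 0.8835 + 2.53422 = 5.28772 N/t
R_total = 5.28772 * 164 = 867.19 N

867.19


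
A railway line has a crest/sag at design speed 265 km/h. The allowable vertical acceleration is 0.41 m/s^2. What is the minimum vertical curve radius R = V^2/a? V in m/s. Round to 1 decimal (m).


Convert speed: V = 265 / 3.6 = 73.6111 m/s
V^2 = 5418.5957 m^2/s^2
R_v = 5418.5957 / 0.41
R_v = 13216.1 m

13216.1


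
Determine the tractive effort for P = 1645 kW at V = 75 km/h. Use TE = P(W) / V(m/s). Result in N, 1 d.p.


Convert: P = 1645 kW = 1645000 W
V = 75 / 3.6 = 20.8333 m/s
TE = 1645000 / 20.8333
TE = 78960.0 N

78960.0


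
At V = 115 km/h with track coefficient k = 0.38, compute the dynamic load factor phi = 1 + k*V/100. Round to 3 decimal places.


phi = 1 + k * V / 100
phi = 1 + 0.38 * 115 / 100
phi = 1 + 0.437
phi = 1.437

1.437


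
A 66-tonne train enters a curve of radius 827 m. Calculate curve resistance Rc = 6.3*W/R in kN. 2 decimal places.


Rc = 6.3 * W / R
Rc = 6.3 * 66 / 827
Rc = 415.8 / 827
Rc = 0.50 kN

0.50


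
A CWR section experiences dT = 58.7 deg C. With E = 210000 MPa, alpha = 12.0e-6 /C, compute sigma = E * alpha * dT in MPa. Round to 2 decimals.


sigma = E * alpha * dT
sigma = 210000 * 12.0e-6 * 58.7
sigma = 2.52 * 58.7
sigma = 147.92 MPa

147.92


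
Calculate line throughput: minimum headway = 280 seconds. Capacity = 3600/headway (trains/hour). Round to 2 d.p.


Capacity = 3600 / headway
Capacity = 3600 / 280
Capacity = 12.86 trains/hour

12.86


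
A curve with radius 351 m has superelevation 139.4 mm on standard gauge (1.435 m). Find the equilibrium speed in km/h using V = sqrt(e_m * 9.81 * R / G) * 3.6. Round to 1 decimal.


Convert cant: e = 139.4 mm = 0.1394 m
V_ms = sqrt(0.1394 * 9.81 * 351 / 1.435)
V_ms = sqrt(334.492971) = 18.2891 m/s
V = 18.2891 * 3.6 = 65.8 km/h

65.8


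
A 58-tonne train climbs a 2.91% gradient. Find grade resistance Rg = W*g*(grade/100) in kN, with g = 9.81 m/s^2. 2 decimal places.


Rg = W * 9.81 * grade / 100
Rg = 58 * 9.81 * 2.91 / 100
Rg = 568.98 * 0.0291
Rg = 16.56 kN

16.56


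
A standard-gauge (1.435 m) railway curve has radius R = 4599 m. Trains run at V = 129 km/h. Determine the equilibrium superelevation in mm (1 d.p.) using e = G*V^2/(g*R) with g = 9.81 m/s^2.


Convert speed: V = 129 / 3.6 = 35.8333 m/s
Apply formula: e = 1.435 * 35.8333^2 / (9.81 * 4599)
e = 1.435 * 1284.0278 / 45116.19
e = 0.040841 m = 40.8 mm

40.8


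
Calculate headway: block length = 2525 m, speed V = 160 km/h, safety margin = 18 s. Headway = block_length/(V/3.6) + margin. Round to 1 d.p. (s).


V = 160 / 3.6 = 44.4444 m/s
Block traversal time = 2525 / 44.4444 = 56.8125 s
Headway = 56.8125 + 18
Headway = 74.8 s

74.8


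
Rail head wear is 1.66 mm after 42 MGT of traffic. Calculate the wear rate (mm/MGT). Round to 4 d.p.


Wear rate = total wear / cumulative tonnage
Rate = 1.66 / 42
Rate = 0.0395 mm/MGT

0.0395


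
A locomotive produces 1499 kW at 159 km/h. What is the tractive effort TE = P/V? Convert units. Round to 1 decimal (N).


Convert: P = 1499 kW = 1499000 W
V = 159 / 3.6 = 44.1667 m/s
TE = 1499000 / 44.1667
TE = 33939.6 N

33939.6


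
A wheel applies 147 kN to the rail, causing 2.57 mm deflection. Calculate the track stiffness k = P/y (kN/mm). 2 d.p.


Track stiffness k = P / y
k = 147 / 2.57
k = 57.20 kN/mm

57.20


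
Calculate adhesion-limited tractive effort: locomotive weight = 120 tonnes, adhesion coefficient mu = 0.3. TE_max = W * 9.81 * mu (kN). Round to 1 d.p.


TE_max = W * g * mu
TE_max = 120 * 9.81 * 0.3
TE_max = 1177.2 * 0.3
TE_max = 353.2 kN

353.2


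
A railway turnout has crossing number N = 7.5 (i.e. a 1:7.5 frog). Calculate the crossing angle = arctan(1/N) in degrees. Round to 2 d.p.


1/N = 1/7.5 = 0.133333
angle = arctan(0.133333) = 0.132552 rad
angle = 0.132552 * 180/pi = 7.59 degrees

7.59


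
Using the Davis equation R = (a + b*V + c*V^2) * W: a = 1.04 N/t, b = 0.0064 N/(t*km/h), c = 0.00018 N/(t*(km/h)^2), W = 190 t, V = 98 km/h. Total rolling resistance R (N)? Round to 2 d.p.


b*V = 0.0064 * 98 = 0.6272
c*V^2 = 0.00018 * 9604 = 1.72872
R_per_t = 1.04 + 0.6272 + 1.72872 = 3.39592 N/t
R_total = 3.39592 * 190 = 645.22 N

645.22


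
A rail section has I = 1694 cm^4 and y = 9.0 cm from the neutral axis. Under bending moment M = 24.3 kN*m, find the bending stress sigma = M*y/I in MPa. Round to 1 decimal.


Convert units:
M = 24.3 kN*m = 24300000 N*mm
y = 9.0 cm = 90 mm
I = 1694 cm^4 = 16940000 mm^4
sigma = 24300000 * 90 / 16940000
sigma = 129.1 MPa

129.1


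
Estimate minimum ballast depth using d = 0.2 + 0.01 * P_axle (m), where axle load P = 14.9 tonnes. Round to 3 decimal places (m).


d = 0.2 + 0.01 * 14.9
d = 0.2 + 0.149
d = 0.349 m

0.349


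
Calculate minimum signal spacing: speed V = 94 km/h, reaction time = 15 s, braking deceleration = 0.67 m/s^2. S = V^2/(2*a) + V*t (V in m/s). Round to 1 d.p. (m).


V = 94 / 3.6 = 26.1111 m/s
Braking distance = 26.1111^2 / (2*0.67) = 508.7986 m
Sighting distance = 26.1111 * 15 = 391.6667 m
S = 508.7986 + 391.6667 = 900.5 m

900.5


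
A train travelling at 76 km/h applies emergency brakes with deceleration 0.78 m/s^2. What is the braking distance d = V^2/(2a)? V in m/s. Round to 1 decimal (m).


Convert speed: V = 76 / 3.6 = 21.1111 m/s
V^2 = 445.679
d = 445.679 / (2 * 0.78)
d = 445.679 / 1.56
d = 285.7 m

285.7


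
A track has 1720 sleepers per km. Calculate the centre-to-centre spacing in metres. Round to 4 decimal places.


Spacing = 1000 m / number of sleepers
Spacing = 1000 / 1720
Spacing = 0.5814 m

0.5814


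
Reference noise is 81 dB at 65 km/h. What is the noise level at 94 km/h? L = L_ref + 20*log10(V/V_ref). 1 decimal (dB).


V/V_ref = 94 / 65 = 1.446154
log10(1.446154) = 0.160214
20 * 0.160214 = 3.2043
L = 81 + 3.2043 = 84.2 dB

84.2


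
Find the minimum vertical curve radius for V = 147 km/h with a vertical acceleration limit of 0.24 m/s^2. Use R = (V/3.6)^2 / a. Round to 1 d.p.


Convert speed: V = 147 / 3.6 = 40.8333 m/s
V^2 = 1667.3611 m^2/s^2
R_v = 1667.3611 / 0.24
R_v = 6947.3 m

6947.3


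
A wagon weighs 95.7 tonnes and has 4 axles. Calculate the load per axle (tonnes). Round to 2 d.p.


Load per axle = total weight / number of axles
Load = 95.7 / 4
Load = 23.93 tonnes

23.93


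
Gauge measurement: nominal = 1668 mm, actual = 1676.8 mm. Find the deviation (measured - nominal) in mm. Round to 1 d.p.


Deviation = measured - nominal
Deviation = 1676.8 - 1668
Deviation = 8.8 mm

8.8


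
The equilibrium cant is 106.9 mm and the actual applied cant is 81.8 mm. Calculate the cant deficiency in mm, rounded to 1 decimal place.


Cant deficiency = equilibrium cant - actual cant
CD = 106.9 - 81.8
CD = 25.1 mm

25.1


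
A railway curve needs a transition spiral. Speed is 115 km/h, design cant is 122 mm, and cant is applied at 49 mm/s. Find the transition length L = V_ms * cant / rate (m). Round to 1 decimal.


Convert speed: V = 115 / 3.6 = 31.9444 m/s
L = 31.9444 * 122 / 49
L = 3897.2222 / 49
L = 79.5 m

79.5


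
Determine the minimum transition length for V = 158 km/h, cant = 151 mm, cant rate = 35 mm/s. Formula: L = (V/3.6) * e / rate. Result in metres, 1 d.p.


Convert speed: V = 158 / 3.6 = 43.8889 m/s
L = 43.8889 * 151 / 35
L = 6627.2222 / 35
L = 189.3 m

189.3


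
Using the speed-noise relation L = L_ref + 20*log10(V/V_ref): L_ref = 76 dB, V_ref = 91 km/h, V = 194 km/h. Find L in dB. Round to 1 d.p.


V/V_ref = 194 / 91 = 2.131868
log10(2.131868) = 0.32876
20 * 0.32876 = 6.5752
L = 76 + 6.5752 = 82.6 dB

82.6


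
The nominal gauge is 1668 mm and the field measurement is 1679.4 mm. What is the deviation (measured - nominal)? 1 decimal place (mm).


Deviation = measured - nominal
Deviation = 1679.4 - 1668
Deviation = 11.4 mm

11.4


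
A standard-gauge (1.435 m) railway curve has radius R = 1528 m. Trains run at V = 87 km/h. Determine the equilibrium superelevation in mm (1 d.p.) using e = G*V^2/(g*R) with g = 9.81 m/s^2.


Convert speed: V = 87 / 3.6 = 24.1667 m/s
Apply formula: e = 1.435 * 24.1667^2 / (9.81 * 1528)
e = 1.435 * 584.0278 / 14989.68
e = 0.05591 m = 55.9 mm

55.9


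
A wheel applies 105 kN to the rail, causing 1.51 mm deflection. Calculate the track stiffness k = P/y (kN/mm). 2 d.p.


Track stiffness k = P / y
k = 105 / 1.51
k = 69.54 kN/mm

69.54


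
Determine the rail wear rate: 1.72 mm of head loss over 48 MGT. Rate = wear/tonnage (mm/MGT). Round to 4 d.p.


Wear rate = total wear / cumulative tonnage
Rate = 1.72 / 48
Rate = 0.0358 mm/MGT

0.0358


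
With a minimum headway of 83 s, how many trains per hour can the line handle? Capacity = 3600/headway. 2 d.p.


Capacity = 3600 / headway
Capacity = 3600 / 83
Capacity = 43.37 trains/hour

43.37


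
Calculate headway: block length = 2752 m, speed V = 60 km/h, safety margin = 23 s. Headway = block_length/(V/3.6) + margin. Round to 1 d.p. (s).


V = 60 / 3.6 = 16.6667 m/s
Block traversal time = 2752 / 16.6667 = 165.12 s
Headway = 165.12 + 23
Headway = 188.1 s

188.1


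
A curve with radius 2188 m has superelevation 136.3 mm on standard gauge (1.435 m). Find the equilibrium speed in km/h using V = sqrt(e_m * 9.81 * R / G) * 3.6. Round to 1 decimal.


Convert cant: e = 136.3 mm = 0.1363 m
V_ms = sqrt(0.1363 * 9.81 * 2188 / 1.435)
V_ms = sqrt(2038.732658) = 45.1523 m/s
V = 45.1523 * 3.6 = 162.5 km/h

162.5


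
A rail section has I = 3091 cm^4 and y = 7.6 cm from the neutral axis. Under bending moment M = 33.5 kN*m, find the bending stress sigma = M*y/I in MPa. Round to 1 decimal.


Convert units:
M = 33.5 kN*m = 33500000 N*mm
y = 7.6 cm = 76 mm
I = 3091 cm^4 = 30910000 mm^4
sigma = 33500000 * 76 / 30910000
sigma = 82.4 MPa

82.4


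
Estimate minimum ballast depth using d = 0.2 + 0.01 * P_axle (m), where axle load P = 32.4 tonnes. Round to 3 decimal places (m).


d = 0.2 + 0.01 * 32.4
d = 0.2 + 0.324
d = 0.524 m

0.524


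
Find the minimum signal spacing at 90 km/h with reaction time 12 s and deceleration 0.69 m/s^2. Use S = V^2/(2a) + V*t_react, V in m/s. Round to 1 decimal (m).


V = 90 / 3.6 = 25.0 m/s
Braking distance = 25.0^2 / (2*0.69) = 452.8986 m
Sighting distance = 25.0 * 12 = 300.0 m
S = 452.8986 + 300.0 = 752.9 m

752.9


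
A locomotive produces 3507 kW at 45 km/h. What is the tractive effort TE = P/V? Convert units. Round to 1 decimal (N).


Convert: P = 3507 kW = 3507000 W
V = 45 / 3.6 = 12.5 m/s
TE = 3507000 / 12.5
TE = 280560.0 N

280560.0


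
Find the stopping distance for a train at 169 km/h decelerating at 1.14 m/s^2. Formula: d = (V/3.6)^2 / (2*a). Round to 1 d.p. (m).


Convert speed: V = 169 / 3.6 = 46.9444 m/s
V^2 = 2203.7809
d = 2203.7809 / (2 * 1.14)
d = 2203.7809 / 2.28
d = 966.6 m

966.6


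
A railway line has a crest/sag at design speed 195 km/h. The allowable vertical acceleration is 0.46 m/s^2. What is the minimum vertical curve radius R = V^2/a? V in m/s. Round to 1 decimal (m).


Convert speed: V = 195 / 3.6 = 54.1667 m/s
V^2 = 2934.0278 m^2/s^2
R_v = 2934.0278 / 0.46
R_v = 6378.3 m

6378.3


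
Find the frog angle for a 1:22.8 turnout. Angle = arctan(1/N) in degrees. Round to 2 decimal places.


1/N = 1/22.8 = 0.04386
angle = arctan(0.04386) = 0.043832 rad
angle = 0.043832 * 180/pi = 2.51 degrees

2.51


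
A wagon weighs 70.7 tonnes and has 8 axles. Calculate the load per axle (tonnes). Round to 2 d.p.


Load per axle = total weight / number of axles
Load = 70.7 / 8
Load = 8.84 tonnes

8.84


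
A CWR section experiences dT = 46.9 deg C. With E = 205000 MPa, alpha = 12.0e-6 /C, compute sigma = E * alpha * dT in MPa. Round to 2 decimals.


sigma = E * alpha * dT
sigma = 205000 * 12.0e-6 * 46.9
sigma = 2.46 * 46.9
sigma = 115.37 MPa

115.37


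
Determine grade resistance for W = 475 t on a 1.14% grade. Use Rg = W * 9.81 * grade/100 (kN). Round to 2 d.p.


Rg = W * 9.81 * grade / 100
Rg = 475 * 9.81 * 1.14 / 100
Rg = 4659.75 * 0.0114
Rg = 53.12 kN

53.12


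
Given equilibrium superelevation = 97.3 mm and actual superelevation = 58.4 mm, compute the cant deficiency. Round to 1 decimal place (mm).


Cant deficiency = equilibrium cant - actual cant
CD = 97.3 - 58.4
CD = 38.9 mm

38.9


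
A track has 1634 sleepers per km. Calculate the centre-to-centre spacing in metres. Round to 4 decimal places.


Spacing = 1000 m / number of sleepers
Spacing = 1000 / 1634
Spacing = 0.6120 m

0.6120


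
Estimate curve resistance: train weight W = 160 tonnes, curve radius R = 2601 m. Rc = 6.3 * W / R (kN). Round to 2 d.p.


Rc = 6.3 * W / R
Rc = 6.3 * 160 / 2601
Rc = 1008.0 / 2601
Rc = 0.39 kN

0.39


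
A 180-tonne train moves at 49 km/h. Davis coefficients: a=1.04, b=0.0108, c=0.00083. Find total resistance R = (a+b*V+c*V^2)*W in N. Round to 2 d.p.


b*V = 0.0108 * 49 = 0.5292
c*V^2 = 0.00083 * 2401 = 1.99283
R_per_t = 1.04 + 0.5292 + 1.99283 = 3.56203 N/t
R_total = 3.56203 * 180 = 641.17 N

641.17


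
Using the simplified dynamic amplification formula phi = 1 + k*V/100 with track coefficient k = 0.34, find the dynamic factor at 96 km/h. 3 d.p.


phi = 1 + k * V / 100
phi = 1 + 0.34 * 96 / 100
phi = 1 + 0.3264
phi = 1.326

1.326


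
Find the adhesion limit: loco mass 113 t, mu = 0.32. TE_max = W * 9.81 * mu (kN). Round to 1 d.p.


TE_max = W * g * mu
TE_max = 113 * 9.81 * 0.32
TE_max = 1108.53 * 0.32
TE_max = 354.7 kN

354.7


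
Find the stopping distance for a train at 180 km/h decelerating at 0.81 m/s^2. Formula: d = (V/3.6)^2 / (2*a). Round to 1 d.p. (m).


Convert speed: V = 180 / 3.6 = 50.0 m/s
V^2 = 2500.0
d = 2500.0 / (2 * 0.81)
d = 2500.0 / 1.62
d = 1543.2 m

1543.2


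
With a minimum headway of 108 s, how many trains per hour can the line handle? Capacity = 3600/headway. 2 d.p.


Capacity = 3600 / headway
Capacity = 3600 / 108
Capacity = 33.33 trains/hour

33.33


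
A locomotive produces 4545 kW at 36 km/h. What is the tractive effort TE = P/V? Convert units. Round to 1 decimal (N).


Convert: P = 4545 kW = 4545000 W
V = 36 / 3.6 = 10.0 m/s
TE = 4545000 / 10.0
TE = 454500.0 N

454500.0


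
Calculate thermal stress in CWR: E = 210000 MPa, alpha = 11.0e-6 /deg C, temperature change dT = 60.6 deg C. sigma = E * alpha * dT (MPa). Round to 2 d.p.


sigma = E * alpha * dT
sigma = 210000 * 11.0e-6 * 60.6
sigma = 2.31 * 60.6
sigma = 139.99 MPa

139.99


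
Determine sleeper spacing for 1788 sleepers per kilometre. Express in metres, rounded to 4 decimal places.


Spacing = 1000 m / number of sleepers
Spacing = 1000 / 1788
Spacing = 0.5593 m

0.5593


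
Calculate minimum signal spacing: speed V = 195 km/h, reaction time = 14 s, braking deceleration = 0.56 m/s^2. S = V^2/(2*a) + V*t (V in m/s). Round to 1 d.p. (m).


V = 195 / 3.6 = 54.1667 m/s
Braking distance = 54.1667^2 / (2*0.56) = 2619.6677 m
Sighting distance = 54.1667 * 14 = 758.3333 m
S = 2619.6677 + 758.3333 = 3378.0 m

3378.0


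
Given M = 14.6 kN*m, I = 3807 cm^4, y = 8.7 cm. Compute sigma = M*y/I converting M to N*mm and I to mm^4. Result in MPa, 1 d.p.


Convert units:
M = 14.6 kN*m = 14600000 N*mm
y = 8.7 cm = 87 mm
I = 3807 cm^4 = 38070000 mm^4
sigma = 14600000 * 87 / 38070000
sigma = 33.4 MPa

33.4


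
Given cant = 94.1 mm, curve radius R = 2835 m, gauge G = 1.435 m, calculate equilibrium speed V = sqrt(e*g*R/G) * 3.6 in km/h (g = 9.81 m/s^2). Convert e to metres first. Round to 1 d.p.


Convert cant: e = 94.1 mm = 0.0941 m
V_ms = sqrt(0.0941 * 9.81 * 2835 / 1.435)
V_ms = sqrt(1823.726854) = 42.7051 m/s
V = 42.7051 * 3.6 = 153.7 km/h

153.7


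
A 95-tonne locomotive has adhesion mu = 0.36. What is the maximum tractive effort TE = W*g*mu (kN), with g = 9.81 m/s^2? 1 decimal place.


TE_max = W * g * mu
TE_max = 95 * 9.81 * 0.36
TE_max = 931.95 * 0.36
TE_max = 335.5 kN

335.5


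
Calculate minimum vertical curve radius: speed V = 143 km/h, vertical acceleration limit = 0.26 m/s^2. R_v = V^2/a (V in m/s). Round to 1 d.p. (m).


Convert speed: V = 143 / 3.6 = 39.7222 m/s
V^2 = 1577.8549 m^2/s^2
R_v = 1577.8549 / 0.26
R_v = 6068.7 m

6068.7


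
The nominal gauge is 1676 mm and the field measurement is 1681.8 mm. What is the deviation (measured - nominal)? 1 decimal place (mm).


Deviation = measured - nominal
Deviation = 1681.8 - 1676
Deviation = 5.8 mm

5.8


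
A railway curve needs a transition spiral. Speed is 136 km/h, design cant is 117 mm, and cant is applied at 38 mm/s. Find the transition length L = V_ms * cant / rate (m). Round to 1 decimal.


Convert speed: V = 136 / 3.6 = 37.7778 m/s
L = 37.7778 * 117 / 38
L = 4420.0 / 38
L = 116.3 m

116.3


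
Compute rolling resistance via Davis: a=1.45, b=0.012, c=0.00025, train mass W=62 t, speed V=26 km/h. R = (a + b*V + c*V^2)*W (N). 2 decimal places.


b*V = 0.012 * 26 = 0.312
c*V^2 = 0.00025 * 676 = 0.169
R_per_t = 1.45 + 0.312 + 0.169 = 1.931 N/t
R_total = 1.931 * 62 = 119.72 N

119.72


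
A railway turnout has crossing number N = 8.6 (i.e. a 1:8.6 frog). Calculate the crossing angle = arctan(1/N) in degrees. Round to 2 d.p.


1/N = 1/8.6 = 0.116279
angle = arctan(0.116279) = 0.115759 rad
angle = 0.115759 * 180/pi = 6.63 degrees

6.63


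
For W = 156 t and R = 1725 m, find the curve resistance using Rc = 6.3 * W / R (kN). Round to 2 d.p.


Rc = 6.3 * W / R
Rc = 6.3 * 156 / 1725
Rc = 982.8 / 1725
Rc = 0.57 kN

0.57


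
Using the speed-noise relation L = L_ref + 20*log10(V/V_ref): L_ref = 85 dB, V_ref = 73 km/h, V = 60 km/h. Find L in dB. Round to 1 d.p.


V/V_ref = 60 / 73 = 0.821918
log10(0.821918) = -0.085172
20 * -0.085172 = -1.7034
L = 85 + -1.7034 = 83.3 dB

83.3


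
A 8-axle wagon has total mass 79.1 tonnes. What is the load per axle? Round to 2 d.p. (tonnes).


Load per axle = total weight / number of axles
Load = 79.1 / 8
Load = 9.89 tonnes

9.89


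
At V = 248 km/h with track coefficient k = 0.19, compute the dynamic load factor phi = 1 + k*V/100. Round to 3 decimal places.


phi = 1 + k * V / 100
phi = 1 + 0.19 * 248 / 100
phi = 1 + 0.4712
phi = 1.471

1.471


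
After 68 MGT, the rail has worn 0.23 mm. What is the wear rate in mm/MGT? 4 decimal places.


Wear rate = total wear / cumulative tonnage
Rate = 0.23 / 68
Rate = 0.0034 mm/MGT

0.0034


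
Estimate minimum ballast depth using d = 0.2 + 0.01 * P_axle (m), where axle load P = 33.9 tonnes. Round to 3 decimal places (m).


d = 0.2 + 0.01 * 33.9
d = 0.2 + 0.339
d = 0.539 m

0.539


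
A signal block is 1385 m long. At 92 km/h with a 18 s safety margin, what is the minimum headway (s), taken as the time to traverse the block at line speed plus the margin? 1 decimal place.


V = 92 / 3.6 = 25.5556 m/s
Block traversal time = 1385 / 25.5556 = 54.1957 s
Headway = 54.1957 + 18
Headway = 72.2 s

72.2


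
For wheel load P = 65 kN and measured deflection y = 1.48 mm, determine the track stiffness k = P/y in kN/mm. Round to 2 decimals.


Track stiffness k = P / y
k = 65 / 1.48
k = 43.92 kN/mm

43.92


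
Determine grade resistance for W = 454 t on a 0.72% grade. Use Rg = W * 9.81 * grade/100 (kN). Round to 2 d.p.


Rg = W * 9.81 * grade / 100
Rg = 454 * 9.81 * 0.72 / 100
Rg = 4453.74 * 0.0072
Rg = 32.07 kN

32.07


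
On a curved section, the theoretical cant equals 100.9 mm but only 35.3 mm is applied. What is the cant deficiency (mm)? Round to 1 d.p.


Cant deficiency = equilibrium cant - actual cant
CD = 100.9 - 35.3
CD = 65.6 mm

65.6


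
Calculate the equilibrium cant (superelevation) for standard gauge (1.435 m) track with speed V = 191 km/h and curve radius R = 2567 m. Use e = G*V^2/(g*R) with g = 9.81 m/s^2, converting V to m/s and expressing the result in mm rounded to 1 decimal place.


Convert speed: V = 191 / 3.6 = 53.0556 m/s
Apply formula: e = 1.435 * 53.0556^2 / (9.81 * 2567)
e = 1.435 * 2814.892 / 25182.27
e = 0.160405 m = 160.4 mm

160.4


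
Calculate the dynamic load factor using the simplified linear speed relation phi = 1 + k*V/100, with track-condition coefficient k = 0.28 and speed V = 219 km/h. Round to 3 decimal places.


phi = 1 + k * V / 100
phi = 1 + 0.28 * 219 / 100
phi = 1 + 0.6132
phi = 1.613

1.613


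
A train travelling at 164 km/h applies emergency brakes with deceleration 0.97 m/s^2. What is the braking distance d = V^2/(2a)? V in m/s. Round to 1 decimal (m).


Convert speed: V = 164 / 3.6 = 45.5556 m/s
V^2 = 2075.3086
d = 2075.3086 / (2 * 0.97)
d = 2075.3086 / 1.94
d = 1069.7 m

1069.7


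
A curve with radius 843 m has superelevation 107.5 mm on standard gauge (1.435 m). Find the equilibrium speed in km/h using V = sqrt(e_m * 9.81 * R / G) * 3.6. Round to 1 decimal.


Convert cant: e = 107.5 mm = 0.1075 m
V_ms = sqrt(0.1075 * 9.81 * 843 / 1.435)
V_ms = sqrt(619.516882) = 24.8901 m/s
V = 24.8901 * 3.6 = 89.6 km/h

89.6


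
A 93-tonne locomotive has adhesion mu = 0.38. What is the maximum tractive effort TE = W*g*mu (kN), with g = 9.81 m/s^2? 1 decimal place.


TE_max = W * g * mu
TE_max = 93 * 9.81 * 0.38
TE_max = 912.33 * 0.38
TE_max = 346.7 kN

346.7


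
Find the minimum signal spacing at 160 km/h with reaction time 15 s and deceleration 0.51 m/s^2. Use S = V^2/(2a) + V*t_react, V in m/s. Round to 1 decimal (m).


V = 160 / 3.6 = 44.4444 m/s
Braking distance = 44.4444^2 / (2*0.51) = 1936.5771 m
Sighting distance = 44.4444 * 15 = 666.6667 m
S = 1936.5771 + 666.6667 = 2603.2 m

2603.2


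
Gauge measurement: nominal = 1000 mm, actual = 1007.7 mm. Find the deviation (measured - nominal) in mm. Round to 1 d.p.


Deviation = measured - nominal
Deviation = 1007.7 - 1000
Deviation = 7.7 mm

7.7
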